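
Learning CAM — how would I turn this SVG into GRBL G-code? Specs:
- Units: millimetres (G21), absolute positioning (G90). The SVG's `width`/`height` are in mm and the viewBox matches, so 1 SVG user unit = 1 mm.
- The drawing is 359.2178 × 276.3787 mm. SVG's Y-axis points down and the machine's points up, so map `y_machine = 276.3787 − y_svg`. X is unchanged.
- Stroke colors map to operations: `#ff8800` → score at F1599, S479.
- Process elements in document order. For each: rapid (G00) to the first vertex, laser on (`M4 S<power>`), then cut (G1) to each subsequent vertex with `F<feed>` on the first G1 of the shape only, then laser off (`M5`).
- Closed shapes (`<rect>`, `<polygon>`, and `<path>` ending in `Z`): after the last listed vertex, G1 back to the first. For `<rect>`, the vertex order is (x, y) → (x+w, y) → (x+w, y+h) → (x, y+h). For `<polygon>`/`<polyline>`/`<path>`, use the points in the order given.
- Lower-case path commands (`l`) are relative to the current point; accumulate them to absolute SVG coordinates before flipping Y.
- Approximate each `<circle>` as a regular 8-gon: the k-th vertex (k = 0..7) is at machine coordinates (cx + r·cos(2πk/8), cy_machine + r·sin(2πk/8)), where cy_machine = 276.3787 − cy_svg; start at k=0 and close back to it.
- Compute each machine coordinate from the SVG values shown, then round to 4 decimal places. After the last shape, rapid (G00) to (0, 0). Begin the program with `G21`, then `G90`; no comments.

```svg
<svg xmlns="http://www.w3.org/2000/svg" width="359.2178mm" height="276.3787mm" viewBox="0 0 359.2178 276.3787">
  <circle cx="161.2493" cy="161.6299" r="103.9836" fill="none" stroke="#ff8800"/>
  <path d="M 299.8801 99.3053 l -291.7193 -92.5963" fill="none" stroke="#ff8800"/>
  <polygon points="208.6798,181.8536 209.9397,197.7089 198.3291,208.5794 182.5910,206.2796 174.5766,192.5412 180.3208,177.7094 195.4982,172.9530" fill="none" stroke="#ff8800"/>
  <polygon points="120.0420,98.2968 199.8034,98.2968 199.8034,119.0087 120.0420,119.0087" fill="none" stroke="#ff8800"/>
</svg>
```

G21
G90
G00 X265.2329 Y114.7488
M4 S479
G1 X234.7768 Y188.2763 F1599
G1 X161.2493 Y218.7324
G1 X87.7218 Y188.2763
G1 X57.2657 Y114.7488
G1 X87.7218 Y41.2213
G1 X161.2493 Y10.7652
G1 X234.7768 Y41.2213
G1 X265.2329 Y114.7488
M5
G00 X299.8801 Y177.0734
M4 S479
G1 X8.1608 Y269.6697 F1599
M5
G00 X208.6798 Y94.5251
M4 S479
G1 X209.9397 Y78.6698 F1599
G1 X198.3291 Y67.7993
G1 X182.5910 Y70.0991
G1 X174.5766 Y83.8375
G1 X180.3208 Y98.6693
G1 X195.4982 Y103.4257
G1 X208.6798 Y94.5251
M5
G00 X120.0420 Y178.0819
M4 S479
G1 X199.8034 Y178.0819 F1599
G1 X199.8034 Y157.3700
G1 X120.0420 Y157.3700
G1 X120.0420 Y178.0819
M5
G00 X0.0000 Y0.0000

Since the viewBox matches the mm dimensions, user units are millimetres directly. The only transform is the Y-flip y_m = 276.3787 − y_svg.

Shape 1 is a circle drawn with `<circle>`. Its stroke #ff8800 means score at S479, F1599. After flipping Y the toolpath is (265.2329,114.7488) → (234.7768,188.2763) → (161.2493,218.7324) → (87.7218,188.2763) → (57.2657,114.7488) → (87.7218,41.2213) → (161.2493,10.7652) → (234.7768,41.2213) → (265.2329,114.7488), returning to the start.

Shape 2 is a line segment drawn with `<path>`. Its stroke #ff8800 means score at S479, F1599. After flipping Y the toolpath is (299.8801,177.0734) → (8.1608,269.6697).

Shape 3 is a regular polygon drawn with `<polygon>`. Its stroke #ff8800 means score at S479, F1599. After flipping Y the toolpath is (208.6798,94.5251) → (209.9397,78.6698) → (198.3291,67.7993) → (182.5910,70.0991) → (174.5766,83.8375) → (180.3208,98.6693) → (195.4982,103.4257) → (208.6798,94.5251), returning to the start.

Shape 4 is a rectangle drawn with `<polygon>`. Its stroke #ff8800 means score at S479, F1599. After flipping Y the toolpath is (120.0420,178.0819) → (199.8034,178.0819) → (199.8034,157.3700) → (120.0420,157.3700) → (120.0420,178.0819), returning to the start.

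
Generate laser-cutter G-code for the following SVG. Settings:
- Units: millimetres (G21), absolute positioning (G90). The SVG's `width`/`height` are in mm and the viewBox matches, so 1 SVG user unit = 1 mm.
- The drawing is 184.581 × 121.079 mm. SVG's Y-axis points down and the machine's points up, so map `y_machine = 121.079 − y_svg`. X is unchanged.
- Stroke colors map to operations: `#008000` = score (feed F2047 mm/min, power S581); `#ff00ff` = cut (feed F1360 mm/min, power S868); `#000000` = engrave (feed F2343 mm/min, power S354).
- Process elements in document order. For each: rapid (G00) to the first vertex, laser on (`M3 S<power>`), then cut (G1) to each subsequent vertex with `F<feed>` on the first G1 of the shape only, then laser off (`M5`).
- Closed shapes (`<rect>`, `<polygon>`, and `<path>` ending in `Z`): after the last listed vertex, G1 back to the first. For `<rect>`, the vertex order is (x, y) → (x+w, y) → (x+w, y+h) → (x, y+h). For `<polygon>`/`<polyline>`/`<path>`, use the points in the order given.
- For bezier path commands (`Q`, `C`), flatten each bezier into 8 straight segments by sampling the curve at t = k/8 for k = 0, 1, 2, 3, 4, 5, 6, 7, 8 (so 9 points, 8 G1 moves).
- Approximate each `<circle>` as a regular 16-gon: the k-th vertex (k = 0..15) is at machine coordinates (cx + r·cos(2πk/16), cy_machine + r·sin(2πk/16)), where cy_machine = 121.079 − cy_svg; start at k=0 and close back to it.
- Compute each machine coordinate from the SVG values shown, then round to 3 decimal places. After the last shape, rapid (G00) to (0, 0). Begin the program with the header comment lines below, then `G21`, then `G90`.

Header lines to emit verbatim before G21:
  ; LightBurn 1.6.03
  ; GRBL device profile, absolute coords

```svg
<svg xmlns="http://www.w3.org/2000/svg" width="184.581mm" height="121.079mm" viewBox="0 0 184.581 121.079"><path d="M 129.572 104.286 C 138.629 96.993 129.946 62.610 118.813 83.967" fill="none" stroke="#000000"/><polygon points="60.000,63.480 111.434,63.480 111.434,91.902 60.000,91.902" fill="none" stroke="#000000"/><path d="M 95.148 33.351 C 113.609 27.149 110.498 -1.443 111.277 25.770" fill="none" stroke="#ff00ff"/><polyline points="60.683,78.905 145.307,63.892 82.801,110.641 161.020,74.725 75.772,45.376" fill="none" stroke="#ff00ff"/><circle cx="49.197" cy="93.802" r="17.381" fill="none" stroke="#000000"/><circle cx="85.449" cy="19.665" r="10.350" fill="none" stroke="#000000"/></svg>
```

1 u = 1 mm; y_m = 121.079 − y.

[1] `<path>` cubic bezier, #000000→engrave S354 F2343: (129.572,16.793) → (132.167,20.636) → (133.277,26.048) → (133.083,32.058) → (131.764,37.696) → (129.498,41.991) → (126.464,43.973) → (122.843,42.670) → (118.813,37.112)

[2] `<polygon>` rectangle, #000000→engrave S354 F2343: (60.000,57.599) → (111.434,57.599) → (111.434,29.177) → (60.000,29.177) → (60.000,57.599) (closed)

[3] `<path>` cubic bezier, #ff00ff→cut S868 F1360: (95.148,87.728) → (101.109,90.951) → (105.347,95.356) → (108.159,100.027) → (109.843,104.049) → (110.699,106.504) → (111.024,106.477) → (111.117,103.051) → (111.277,95.309)

[4] `<polyline>` open polyline, #ff00ff→cut S868 F1360: (60.683,42.174) → (145.307,57.187) → (82.801,10.438) → (161.020,46.354) → (75.772,75.703)

[5] `<circle>` circle, #000000→engrave S354 F2343: (66.578,27.277) → (65.255,33.928) → (61.487,39.567) → (55.848,43.335) → (49.197,44.658) → (42.546,43.335) → (36.907,39.567) → (33.139,33.928) → (31.816,27.277) → (33.139,20.626) → (36.907,14.987) → (42.546,11.219) → (49.197,9.896) → (55.848,11.219) → (61.487,14.987) → (65.255,20.626) → (66.578,27.277) (closed)

[6] `<circle>` circle, #000000→engrave S354 F2343: (95.799,101.414) → (95.011,105.375) → (92.768,108.733) → (89.410,110.976) → (85.449,111.764) → (81.488,110.976) → (78.130,108.733) → (75.887,105.375) → (75.099,101.414) → (75.887,97.453) → (78.130,94.095) → (81.488,91.852) → (85.449,91.064) → (89.410,91.852) → (92.768,94.095) → (95.011,97.453) → (95.799,101.414) (closed)

; LightBurn 1.6.03
; GRBL device profile, absolute coords
G21
G90
G00 X129.572 Y16.793
M3 S354
G1 X132.167 Y20.636 F2343
G1 X133.277 Y26.048
G1 X133.083 Y32.058
G1 X131.764 Y37.696
G1 X129.498 Y41.991
G1 X126.464 Y43.973
G1 X122.843 Y42.670
G1 X118.813 Y37.112
M5
G00 X60.000 Y57.599
M3 S354
G1 X111.434 Y57.599 F2343
G1 X111.434 Y29.177
G1 X60.000 Y29.177
G1 X60.000 Y57.599
M5
G00 X95.148 Y87.728
M3 S868
G1 X101.109 Y90.951 F1360
G1 X105.347 Y95.356
G1 X108.159 Y100.027
G1 X109.843 Y104.049
G1 X110.699 Y106.504
G1 X111.024 Y106.477
G1 X111.117 Y103.051
G1 X111.277 Y95.309
M5
G00 X60.683 Y42.174
M3 S868
G1 X145.307 Y57.187 F1360
G1 X82.801 Y10.438
G1 X161.020 Y46.354
G1 X75.772 Y75.703
M5
G00 X66.578 Y27.277
M3 S354
G1 X65.255 Y33.928 F2343
G1 X61.487 Y39.567
G1 X55.848 Y43.335
G1 X49.197 Y44.658
G1 X42.546 Y43.335
G1 X36.907 Y39.567
G1 X33.139 Y33.928
G1 X31.816 Y27.277
G1 X33.139 Y20.626
G1 X36.907 Y14.987
G1 X42.546 Y11.219
G1 X49.197 Y9.896
G1 X55.848 Y11.219
G1 X61.487 Y14.987
G1 X65.255 Y20.626
G1 X66.578 Y27.277
M5
G00 X95.799 Y101.414
M3 S354
G1 X95.011 Y105.375 F2343
G1 X92.768 Y108.733
G1 X89.410 Y110.976
G1 X85.449 Y111.764
G1 X81.488 Y110.976
G1 X78.130 Y108.733
G1 X75.887 Y105.375
G1 X75.099 Y101.414
G1 X75.887 Y97.453
G1 X78.130 Y94.095
G1 X81.488 Y91.852
G1 X85.449 Y91.064
G1 X89.410 Y91.852
G1 X92.768 Y94.095
G1 X95.011 Y97.453
G1 X95.799 Y101.414
M5
G00 X0.000 Y0.000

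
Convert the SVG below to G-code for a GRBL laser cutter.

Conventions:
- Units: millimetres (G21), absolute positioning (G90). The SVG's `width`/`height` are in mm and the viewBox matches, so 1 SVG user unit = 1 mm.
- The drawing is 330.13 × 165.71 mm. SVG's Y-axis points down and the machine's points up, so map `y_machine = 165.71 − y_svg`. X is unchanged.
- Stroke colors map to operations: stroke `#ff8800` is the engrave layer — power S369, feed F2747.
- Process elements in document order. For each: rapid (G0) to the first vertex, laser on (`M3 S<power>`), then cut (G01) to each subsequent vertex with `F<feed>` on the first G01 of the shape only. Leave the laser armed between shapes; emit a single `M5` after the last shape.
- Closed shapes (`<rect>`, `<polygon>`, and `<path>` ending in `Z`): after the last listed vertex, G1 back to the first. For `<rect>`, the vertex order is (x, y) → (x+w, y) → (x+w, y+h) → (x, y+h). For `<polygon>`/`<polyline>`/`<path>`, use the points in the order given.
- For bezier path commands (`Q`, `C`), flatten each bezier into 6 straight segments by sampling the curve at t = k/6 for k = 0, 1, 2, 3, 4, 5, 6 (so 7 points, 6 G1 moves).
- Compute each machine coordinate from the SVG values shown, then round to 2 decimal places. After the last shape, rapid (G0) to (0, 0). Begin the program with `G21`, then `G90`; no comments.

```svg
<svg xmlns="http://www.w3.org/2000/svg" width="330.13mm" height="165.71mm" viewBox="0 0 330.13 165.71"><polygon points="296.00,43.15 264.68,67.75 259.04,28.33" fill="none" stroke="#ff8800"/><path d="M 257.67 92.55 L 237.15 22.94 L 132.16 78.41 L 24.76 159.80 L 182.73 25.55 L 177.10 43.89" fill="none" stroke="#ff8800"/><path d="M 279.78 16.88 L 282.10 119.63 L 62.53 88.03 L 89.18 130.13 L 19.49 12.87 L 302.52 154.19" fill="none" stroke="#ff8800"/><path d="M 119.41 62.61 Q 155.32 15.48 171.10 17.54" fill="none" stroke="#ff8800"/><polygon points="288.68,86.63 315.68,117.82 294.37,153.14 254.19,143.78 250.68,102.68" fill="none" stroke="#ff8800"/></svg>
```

G21
G90
G0 X296.00 Y122.56
M3 S369
G01 X264.68 Y97.96 F2747
G01 X259.04 Y137.38
G01 X296.00 Y122.56
G0 X257.67 Y73.16
M3 S369
G01 X237.15 Y142.77 F2747
G01 X132.16 Y87.30
G01 X24.76 Y5.91
G01 X182.73 Y140.16
G01 X177.10 Y121.82
G0 X279.78 Y148.83
M3 S369
G01 X282.10 Y46.08 F2747
G01 X62.53 Y77.68
G01 X89.18 Y35.58
G01 X19.49 Y152.84
G01 X302.52 Y11.52
G0 X119.41 Y103.10
M3 S369
G01 X130.82 Y117.44 F2747
G01 X141.11 Y129.05
G01 X150.29 Y137.93
G01 X158.34 Y144.08
G01 X165.28 Y147.49
G01 X171.10 Y148.17
G0 X288.68 Y79.08
M3 S369
G01 X315.68 Y47.89 F2747
G01 X294.37 Y12.57
G01 X254.19 Y21.93
G01 X250.68 Y63.03
G01 X288.68 Y79.08
M5
G0 X0.00 Y0.00

1 u = 1 mm; y_m = 165.71 − y.

[1] `<polygon>` regular polygon, #ff8800→engrave S369 F2747: (296.00,122.56) → (264.68,97.96) → (259.04,137.38) → (296.00,122.56) (closed)

[2] `<path>` open polyline, #ff8800→engrave S369 F2747: (257.67,73.16) → (237.15,142.77) → (132.16,87.30) → (24.76,5.91) → (182.73,140.16) → (177.10,121.82)

[3] `<path>` open polyline, #ff8800→engrave S369 F2747: (279.78,148.83) → (282.10,46.08) → (62.53,77.68) → (89.18,35.58) → (19.49,152.84) → (302.52,11.52)

[4] `<path>` quadratic bezier, #ff8800→engrave S369 F2747: (119.41,103.10) → (130.82,117.44) → (141.11,129.05) → (150.29,137.93) → (158.34,144.08) → (165.28,147.49) → (171.10,148.17)

[5] `<polygon>` regular polygon, #ff8800→engrave S369 F2747: (288.68,79.08) → (315.68,47.89) → (294.37,12.57) → (254.19,21.93) → (250.68,63.03) → (288.68,79.08) (closed)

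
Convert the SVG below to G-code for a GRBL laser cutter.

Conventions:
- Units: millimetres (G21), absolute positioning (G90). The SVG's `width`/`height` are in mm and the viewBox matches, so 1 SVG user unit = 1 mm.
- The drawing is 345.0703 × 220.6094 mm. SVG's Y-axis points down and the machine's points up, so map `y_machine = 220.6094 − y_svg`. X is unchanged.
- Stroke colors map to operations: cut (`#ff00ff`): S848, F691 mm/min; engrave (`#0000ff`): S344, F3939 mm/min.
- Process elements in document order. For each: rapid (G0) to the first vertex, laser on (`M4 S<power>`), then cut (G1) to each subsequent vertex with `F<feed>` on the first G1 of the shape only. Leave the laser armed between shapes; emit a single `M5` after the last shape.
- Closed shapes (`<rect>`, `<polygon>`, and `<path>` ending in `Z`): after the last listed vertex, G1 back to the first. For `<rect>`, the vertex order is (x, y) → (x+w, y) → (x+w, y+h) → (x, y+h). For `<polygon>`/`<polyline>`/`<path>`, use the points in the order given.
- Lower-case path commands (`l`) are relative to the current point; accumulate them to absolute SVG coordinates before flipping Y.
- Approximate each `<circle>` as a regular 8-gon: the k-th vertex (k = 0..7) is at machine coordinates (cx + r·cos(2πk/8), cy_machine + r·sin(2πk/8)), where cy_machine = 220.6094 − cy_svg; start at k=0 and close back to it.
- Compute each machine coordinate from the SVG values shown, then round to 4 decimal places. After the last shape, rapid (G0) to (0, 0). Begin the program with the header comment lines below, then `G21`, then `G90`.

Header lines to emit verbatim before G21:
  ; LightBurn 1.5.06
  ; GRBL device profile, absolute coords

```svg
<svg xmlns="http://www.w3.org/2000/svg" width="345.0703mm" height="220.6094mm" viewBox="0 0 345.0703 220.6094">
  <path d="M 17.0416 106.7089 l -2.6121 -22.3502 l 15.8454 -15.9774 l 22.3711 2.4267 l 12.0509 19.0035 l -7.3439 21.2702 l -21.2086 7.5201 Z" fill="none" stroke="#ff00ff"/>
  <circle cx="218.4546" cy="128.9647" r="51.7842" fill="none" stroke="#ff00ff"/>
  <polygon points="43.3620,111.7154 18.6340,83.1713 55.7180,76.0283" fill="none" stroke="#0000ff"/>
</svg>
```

; LightBurn 1.5.06
; GRBL device profile, absolute coords
G21
G90
G0 X17.0416 Y113.9005
M4 S848
G1 X14.4295 Y136.2507 F691
G1 X30.2749 Y152.2281
G1 X52.6460 Y149.8014
G1 X64.6969 Y130.7979
G1 X57.3530 Y109.5277
G1 X36.1444 Y102.0076
G1 X17.0416 Y113.9005
G0 X270.2388 Y91.6447
M4 S848
G1 X255.0716 Y128.2617 F691
G1 X218.4546 Y143.4289
G1 X181.8376 Y128.2617
G1 X166.6704 Y91.6447
G1 X181.8376 Y55.0277
G1 X218.4546 Y39.8605
G1 X255.0716 Y55.0277
G1 X270.2388 Y91.6447
G0 X43.3620 Y108.8940
M4 S344
G1 X18.6340 Y137.4381 F3939
G1 X55.7180 Y144.5811
G1 X43.3620 Y108.8940
M5
G0 X0.0000 Y0.0000

1 u = 1 mm; y_m = 220.6094 − y.

[1] `<path>` regular polygon, #ff00ff→cut S848 F691: (17.0416,113.9005) → (14.4295,136.2507) → (30.2749,152.2281) → (52.6460,149.8014) → (64.6969,130.7979) → (57.3530,109.5277) → (36.1444,102.0076) → (17.0416,113.9005) (closed)

[2] `<circle>` circle, #ff00ff→cut S848 F691: (270.2388,91.6447) → (255.0716,128.2617) → (218.4546,143.4289) → (181.8376,128.2617) → (166.6704,91.6447) → (181.8376,55.0277) → (218.4546,39.8605) → (255.0716,55.0277) → (270.2388,91.6447) (closed)

[3] `<polygon>` regular polygon, #0000ff→engrave S344 F3939: (43.3620,108.8940) → (18.6340,137.4381) → (55.7180,144.5811) → (43.3620,108.8940) (closed)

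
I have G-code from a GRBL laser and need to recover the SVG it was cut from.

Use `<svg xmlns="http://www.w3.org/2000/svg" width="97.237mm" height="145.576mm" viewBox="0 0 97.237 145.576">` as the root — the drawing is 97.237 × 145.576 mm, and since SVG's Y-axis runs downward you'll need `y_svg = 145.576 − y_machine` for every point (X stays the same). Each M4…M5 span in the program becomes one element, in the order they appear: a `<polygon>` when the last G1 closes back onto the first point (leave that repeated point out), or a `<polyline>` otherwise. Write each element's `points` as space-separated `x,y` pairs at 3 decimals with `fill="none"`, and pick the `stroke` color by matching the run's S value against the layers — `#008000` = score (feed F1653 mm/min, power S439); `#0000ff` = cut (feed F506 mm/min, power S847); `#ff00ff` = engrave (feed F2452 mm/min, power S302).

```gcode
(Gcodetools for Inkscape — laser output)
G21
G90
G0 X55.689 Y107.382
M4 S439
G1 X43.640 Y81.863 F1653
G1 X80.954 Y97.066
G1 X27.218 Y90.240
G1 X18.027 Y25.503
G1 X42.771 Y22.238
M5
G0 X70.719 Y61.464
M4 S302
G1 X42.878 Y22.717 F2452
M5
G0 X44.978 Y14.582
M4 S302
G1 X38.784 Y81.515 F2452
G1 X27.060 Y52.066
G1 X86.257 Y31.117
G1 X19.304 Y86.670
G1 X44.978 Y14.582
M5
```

Machine Y-up, SVG Y-down with viewBox height 145.576, so y_svg = 145.576 − y_machine; X carries over.

Run 1: power S439 maps to stroke `#008000` (score). The run is open, so emit a `<polyline>` with points (Y-flipped): 55.689,38.194 43.640,63.713 80.954,48.510 27.218,55.336 18.027,120.073 42.771,123.338.

Run 2: S302 ⇒ engrave layer `#ff00ff`. The run is open, so emit a `<polyline>` with points (Y-flipped): 70.719,84.112 42.878,122.859.

Run 3: power S302 maps to stroke `#ff00ff` (engrave). The run returns to its start, so emit a `<polygon>` with points (Y-flipped): 44.978,130.994 38.784,64.061 27.060,93.510 86.257,114.459 19.304,58.906.

<svg xmlns="http://www.w3.org/2000/svg" width="97.237mm" height="145.576mm" viewBox="0 0 97.237 145.576">
  <polyline points="55.689,38.194 43.640,63.713 80.954,48.510 27.218,55.336 18.027,120.073 42.771,123.338" fill="none" stroke="#008000"/>
  <polyline points="70.719,84.112 42.878,122.859" fill="none" stroke="#ff00ff"/>
  <polygon points="44.978,130.994 38.784,64.061 27.060,93.510 86.257,114.459 19.304,58.906" fill="none" stroke="#ff00ff"/>
</svg>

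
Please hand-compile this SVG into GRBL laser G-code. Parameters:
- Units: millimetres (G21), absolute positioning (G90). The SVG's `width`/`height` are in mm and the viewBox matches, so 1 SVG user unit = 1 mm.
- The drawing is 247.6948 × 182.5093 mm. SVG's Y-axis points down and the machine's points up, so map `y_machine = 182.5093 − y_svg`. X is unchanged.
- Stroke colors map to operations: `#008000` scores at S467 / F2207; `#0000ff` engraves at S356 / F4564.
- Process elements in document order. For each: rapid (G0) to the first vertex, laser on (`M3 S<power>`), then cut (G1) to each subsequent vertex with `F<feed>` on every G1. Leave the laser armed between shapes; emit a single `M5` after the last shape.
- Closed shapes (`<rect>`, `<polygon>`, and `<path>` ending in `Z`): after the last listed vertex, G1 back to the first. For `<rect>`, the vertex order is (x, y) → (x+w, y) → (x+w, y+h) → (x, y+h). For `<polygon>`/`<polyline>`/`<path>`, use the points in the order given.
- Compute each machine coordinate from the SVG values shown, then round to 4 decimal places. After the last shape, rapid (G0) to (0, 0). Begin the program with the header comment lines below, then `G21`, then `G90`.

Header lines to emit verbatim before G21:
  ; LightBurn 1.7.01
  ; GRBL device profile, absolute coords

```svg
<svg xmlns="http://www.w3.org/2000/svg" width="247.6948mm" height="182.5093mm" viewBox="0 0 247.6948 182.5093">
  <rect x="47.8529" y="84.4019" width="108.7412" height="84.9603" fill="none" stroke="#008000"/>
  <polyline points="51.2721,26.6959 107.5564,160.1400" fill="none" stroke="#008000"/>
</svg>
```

; LightBurn 1.7.01
; GRBL device profile, absolute coords
G21
G90
G0 X47.8529 Y98.1074
M3 S467
G1 X156.5941 Y98.1074 F2207
G1 X156.5941 Y13.1471 F2207
G1 X47.8529 Y13.1471 F2207
G1 X47.8529 Y98.1074 F2207
G0 X51.2721 Y155.8134
M3 S467
G1 X107.5564 Y22.3693 F2207
M5
G0 X0.0000 Y0.0000

viewBox `0 0 247.6948 182.5093` with mm width/height → 1 unit = 1 mm. Flip: y_m = 182.5093 − y_svg.

**Shape 1** — `<rect>` rectangle, stroke `#008000` → score (S467, F2207). Machine vertices: (47.8529,98.1074) → (156.5941,98.1074) → (156.5941,13.1471) → (47.8529,13.1471) → (47.8529,98.1074). Closed: final G1 returns to the first vertex.

**Shape 2** — `<polyline>` line segment, stroke `#008000` → score (S467, F2207). Machine vertices: (51.2721,155.8134) → (107.5564,22.3693). Open path.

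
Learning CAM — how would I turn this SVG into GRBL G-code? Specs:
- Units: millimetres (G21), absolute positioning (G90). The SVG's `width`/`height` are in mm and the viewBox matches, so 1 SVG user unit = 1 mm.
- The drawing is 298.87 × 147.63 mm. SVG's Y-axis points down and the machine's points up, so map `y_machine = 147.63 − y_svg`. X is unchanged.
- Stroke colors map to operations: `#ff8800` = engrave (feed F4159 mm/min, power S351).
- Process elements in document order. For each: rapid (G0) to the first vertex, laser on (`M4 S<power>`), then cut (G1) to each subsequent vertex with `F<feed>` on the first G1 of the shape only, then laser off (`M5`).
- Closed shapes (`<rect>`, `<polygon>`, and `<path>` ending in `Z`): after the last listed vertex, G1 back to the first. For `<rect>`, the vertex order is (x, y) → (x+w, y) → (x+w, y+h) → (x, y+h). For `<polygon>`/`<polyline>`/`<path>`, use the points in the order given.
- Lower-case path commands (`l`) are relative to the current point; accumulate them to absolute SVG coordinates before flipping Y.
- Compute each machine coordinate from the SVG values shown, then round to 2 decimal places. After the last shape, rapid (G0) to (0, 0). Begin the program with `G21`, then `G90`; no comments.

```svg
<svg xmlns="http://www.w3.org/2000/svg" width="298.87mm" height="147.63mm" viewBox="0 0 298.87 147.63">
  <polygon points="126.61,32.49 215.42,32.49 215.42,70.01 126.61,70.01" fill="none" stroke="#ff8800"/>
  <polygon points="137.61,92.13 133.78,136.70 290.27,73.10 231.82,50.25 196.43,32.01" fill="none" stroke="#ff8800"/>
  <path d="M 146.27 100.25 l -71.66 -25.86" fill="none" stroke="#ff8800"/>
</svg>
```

viewBox `0 0 298.87 147.63` with mm width/height → 1 unit = 1 mm. Flip: y_m = 147.63 − y_svg.

**Shape 1** — `<polygon>` rectangle, stroke `#ff8800` → engrave (S351, F4159). Machine vertices: (126.61,115.14) → (215.42,115.14) → (215.42,77.62) → (126.61,77.62) → (126.61,115.14). Closed: final G1 returns to the first vertex.

**Shape 2** — `<polygon>` closed polygon, stroke `#ff8800` → engrave (S351, F4159). Machine vertices: (137.61,55.50) → (133.78,10.93) → (290.27,74.53) → (231.82,97.38) → (196.43,115.62) → (137.61,55.50). Closed: final G1 returns to the first vertex.

**Shape 3** — `<path>` line segment, stroke `#ff8800` → engrave (S351, F4159). Machine vertices: (146.27,47.38) → (74.61,73.24). Open path.

G21
G90
G0 X126.61 Y115.14
M4 S351
G1 X215.42 Y115.14 F4159
G1 X215.42 Y77.62
G1 X126.61 Y77.62
G1 X126.61 Y115.14
M5
G0 X137.61 Y55.50
M4 S351
G1 X133.78 Y10.93 F4159
G1 X290.27 Y74.53
G1 X231.82 Y97.38
G1 X196.43 Y115.62
G1 X137.61 Y55.50
M5
G0 X146.27 Y47.38
M4 S351
G1 X74.61 Y73.24 F4159
M5
G0 X0.00 Y0.00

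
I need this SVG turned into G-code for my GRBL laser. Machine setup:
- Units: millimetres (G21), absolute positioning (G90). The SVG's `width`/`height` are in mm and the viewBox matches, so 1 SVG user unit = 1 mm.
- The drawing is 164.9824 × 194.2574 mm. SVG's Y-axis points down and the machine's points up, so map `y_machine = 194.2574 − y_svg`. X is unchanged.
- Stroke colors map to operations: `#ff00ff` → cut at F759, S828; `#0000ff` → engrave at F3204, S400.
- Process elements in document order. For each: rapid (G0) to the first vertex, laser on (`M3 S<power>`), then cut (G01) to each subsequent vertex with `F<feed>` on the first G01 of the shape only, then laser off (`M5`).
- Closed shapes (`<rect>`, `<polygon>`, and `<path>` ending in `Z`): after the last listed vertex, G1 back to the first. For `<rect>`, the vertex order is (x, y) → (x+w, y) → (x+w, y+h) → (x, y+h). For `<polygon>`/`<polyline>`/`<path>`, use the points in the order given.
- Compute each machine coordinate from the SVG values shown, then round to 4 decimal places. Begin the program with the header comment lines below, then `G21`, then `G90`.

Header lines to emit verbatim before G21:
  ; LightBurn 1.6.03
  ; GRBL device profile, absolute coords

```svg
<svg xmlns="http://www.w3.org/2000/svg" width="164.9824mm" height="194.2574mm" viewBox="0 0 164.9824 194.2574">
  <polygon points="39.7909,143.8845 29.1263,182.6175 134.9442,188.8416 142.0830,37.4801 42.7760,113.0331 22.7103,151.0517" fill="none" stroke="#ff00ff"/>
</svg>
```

1 u = 1 mm; y_m = 194.2574 − y.

[1] `<polygon>` closed polygon, #ff00ff→cut S828 F759: (39.7909,50.3729) → (29.1263,11.6399) → (134.9442,5.4158) → (142.0830,156.7773) → (42.7760,81.2243) → (22.7103,43.2057) → (39.7909,50.3729) (closed)

; LightBurn 1.6.03
; GRBL device profile, absolute coords
G21
G90
G0 X39.7909 Y50.3729
M3 S828
G01 X29.1263 Y11.6399 F759
G01 X134.9442 Y5.4158
G01 X142.0830 Y156.7773
G01 X42.7760 Y81.2243
G01 X22.7103 Y43.2057
G01 X39.7909 Y50.3729
M5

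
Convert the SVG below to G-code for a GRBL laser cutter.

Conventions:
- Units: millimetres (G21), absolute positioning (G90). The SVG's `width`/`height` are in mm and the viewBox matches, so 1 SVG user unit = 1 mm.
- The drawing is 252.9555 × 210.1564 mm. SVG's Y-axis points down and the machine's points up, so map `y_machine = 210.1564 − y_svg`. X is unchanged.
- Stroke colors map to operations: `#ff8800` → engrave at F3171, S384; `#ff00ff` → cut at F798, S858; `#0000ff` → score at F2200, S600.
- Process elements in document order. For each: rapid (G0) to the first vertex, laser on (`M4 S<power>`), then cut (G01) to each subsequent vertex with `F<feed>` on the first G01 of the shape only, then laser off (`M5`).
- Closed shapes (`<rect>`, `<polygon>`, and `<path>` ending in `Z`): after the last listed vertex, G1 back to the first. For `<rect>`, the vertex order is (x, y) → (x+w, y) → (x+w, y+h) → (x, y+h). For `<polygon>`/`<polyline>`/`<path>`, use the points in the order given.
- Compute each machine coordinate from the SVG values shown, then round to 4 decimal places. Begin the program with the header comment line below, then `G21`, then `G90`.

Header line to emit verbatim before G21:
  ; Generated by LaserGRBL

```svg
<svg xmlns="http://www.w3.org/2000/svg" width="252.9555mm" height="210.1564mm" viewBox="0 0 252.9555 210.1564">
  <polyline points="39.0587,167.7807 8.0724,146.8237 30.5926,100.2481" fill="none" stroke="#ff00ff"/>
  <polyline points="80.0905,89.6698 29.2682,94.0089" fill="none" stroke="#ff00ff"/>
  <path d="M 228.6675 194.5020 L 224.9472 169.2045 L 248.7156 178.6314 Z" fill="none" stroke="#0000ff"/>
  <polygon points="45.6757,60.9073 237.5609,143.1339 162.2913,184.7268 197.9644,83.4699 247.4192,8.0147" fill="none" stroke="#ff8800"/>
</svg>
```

1 u = 1 mm; y_m = 210.1564 − y.

[1] `<polyline>` open polyline, #ff00ff→cut S858 F798: (39.0587,42.3757) → (8.0724,63.3327) → (30.5926,109.9083)

[2] `<polyline>` line segment, #ff00ff→cut S858 F798: (80.0905,120.4866) → (29.2682,116.1475)

[3] `<path>` regular polygon, #0000ff→score S600 F2200: (228.6675,15.6544) → (224.9472,40.9519) → (248.7156,31.5250) → (228.6675,15.6544) (closed)

[4] `<polygon>` closed polygon, #ff8800→engrave S384 F3171: (45.6757,149.2491) → (237.5609,67.0225) → (162.2913,25.4296) → (197.9644,126.6865) → (247.4192,202.1417) → (45.6757,149.2491) (closed)

; Generated by LaserGRBL
G21
G90
G0 X39.0587 Y42.3757
M4 S858
G01 X8.0724 Y63.3327 F798
G01 X30.5926 Y109.9083
M5
G0 X80.0905 Y120.4866
M4 S858
G01 X29.2682 Y116.1475 F798
M5
G0 X228.6675 Y15.6544
M4 S600
G01 X224.9472 Y40.9519 F2200
G01 X248.7156 Y31.5250
G01 X228.6675 Y15.6544
M5
G0 X45.6757 Y149.2491
M4 S384
G01 X237.5609 Y67.0225 F3171
G01 X162.2913 Y25.4296
G01 X197.9644 Y126.6865
G01 X247.4192 Y202.1417
G01 X45.6757 Y149.2491
M5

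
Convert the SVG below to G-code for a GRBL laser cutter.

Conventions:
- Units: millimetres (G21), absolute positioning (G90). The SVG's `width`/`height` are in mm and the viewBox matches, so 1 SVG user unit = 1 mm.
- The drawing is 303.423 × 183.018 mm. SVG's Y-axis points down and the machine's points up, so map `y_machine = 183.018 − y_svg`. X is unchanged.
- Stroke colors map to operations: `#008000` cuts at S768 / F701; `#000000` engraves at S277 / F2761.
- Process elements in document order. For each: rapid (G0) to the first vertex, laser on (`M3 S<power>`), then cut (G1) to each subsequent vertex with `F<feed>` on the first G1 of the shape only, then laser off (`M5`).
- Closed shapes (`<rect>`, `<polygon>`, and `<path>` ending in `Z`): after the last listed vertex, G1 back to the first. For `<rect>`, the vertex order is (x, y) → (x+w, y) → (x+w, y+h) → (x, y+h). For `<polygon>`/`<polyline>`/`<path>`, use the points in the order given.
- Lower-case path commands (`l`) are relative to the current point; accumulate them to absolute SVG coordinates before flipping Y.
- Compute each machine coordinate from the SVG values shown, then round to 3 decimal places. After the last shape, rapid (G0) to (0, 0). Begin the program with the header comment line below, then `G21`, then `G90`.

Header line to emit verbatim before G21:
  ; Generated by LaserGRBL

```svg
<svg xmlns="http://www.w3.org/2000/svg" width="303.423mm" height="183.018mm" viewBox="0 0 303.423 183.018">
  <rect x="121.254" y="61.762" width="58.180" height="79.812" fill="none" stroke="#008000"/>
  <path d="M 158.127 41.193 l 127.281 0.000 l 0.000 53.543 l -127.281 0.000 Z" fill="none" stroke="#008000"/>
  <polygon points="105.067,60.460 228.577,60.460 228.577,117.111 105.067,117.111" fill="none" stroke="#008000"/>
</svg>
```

viewBox `0 0 303.423 183.018` with mm width/height → 1 unit = 1 mm. Flip: y_m = 183.018 − y_svg.

**Shape 1** — `<rect>` rectangle, stroke `#008000` → cut (S768, F701). Machine vertices: (121.254,121.256) → (179.434,121.256) → (179.434,41.444) → (121.254,41.444) → (121.254,121.256). Closed: final G1 returns to the first vertex.

**Shape 2** — `<path>` rectangle, stroke `#008000` → cut (S768, F701). Machine vertices: (158.127,141.825) → (285.408,141.825) → (285.408,88.282) → (158.127,88.282) → (158.127,141.825). Closed: final G1 returns to the first vertex.

**Shape 3** — `<polygon>` rectangle, stroke `#008000` → cut (S768, F701). Machine vertices: (105.067,122.558) → (228.577,122.558) → (228.577,65.907) → (105.067,65.907) → (105.067,122.558). Closed: final G1 returns to the first vertex.

; Generated by LaserGRBL
G21
G90
G0 X121.254 Y121.256
M3 S768
G1 X179.434 Y121.256 F701
G1 X179.434 Y41.444
G1 X121.254 Y41.444
G1 X121.254 Y121.256
M5
G0 X158.127 Y141.825
M3 S768
G1 X285.408 Y141.825 F701
G1 X285.408 Y88.282
G1 X158.127 Y88.282
G1 X158.127 Y141.825
M5
G0 X105.067 Y122.558
M3 S768
G1 X228.577 Y122.558 F701
G1 X228.577 Y65.907
G1 X105.067 Y65.907
G1 X105.067 Y122.558
M5
G0 X0.000 Y0.000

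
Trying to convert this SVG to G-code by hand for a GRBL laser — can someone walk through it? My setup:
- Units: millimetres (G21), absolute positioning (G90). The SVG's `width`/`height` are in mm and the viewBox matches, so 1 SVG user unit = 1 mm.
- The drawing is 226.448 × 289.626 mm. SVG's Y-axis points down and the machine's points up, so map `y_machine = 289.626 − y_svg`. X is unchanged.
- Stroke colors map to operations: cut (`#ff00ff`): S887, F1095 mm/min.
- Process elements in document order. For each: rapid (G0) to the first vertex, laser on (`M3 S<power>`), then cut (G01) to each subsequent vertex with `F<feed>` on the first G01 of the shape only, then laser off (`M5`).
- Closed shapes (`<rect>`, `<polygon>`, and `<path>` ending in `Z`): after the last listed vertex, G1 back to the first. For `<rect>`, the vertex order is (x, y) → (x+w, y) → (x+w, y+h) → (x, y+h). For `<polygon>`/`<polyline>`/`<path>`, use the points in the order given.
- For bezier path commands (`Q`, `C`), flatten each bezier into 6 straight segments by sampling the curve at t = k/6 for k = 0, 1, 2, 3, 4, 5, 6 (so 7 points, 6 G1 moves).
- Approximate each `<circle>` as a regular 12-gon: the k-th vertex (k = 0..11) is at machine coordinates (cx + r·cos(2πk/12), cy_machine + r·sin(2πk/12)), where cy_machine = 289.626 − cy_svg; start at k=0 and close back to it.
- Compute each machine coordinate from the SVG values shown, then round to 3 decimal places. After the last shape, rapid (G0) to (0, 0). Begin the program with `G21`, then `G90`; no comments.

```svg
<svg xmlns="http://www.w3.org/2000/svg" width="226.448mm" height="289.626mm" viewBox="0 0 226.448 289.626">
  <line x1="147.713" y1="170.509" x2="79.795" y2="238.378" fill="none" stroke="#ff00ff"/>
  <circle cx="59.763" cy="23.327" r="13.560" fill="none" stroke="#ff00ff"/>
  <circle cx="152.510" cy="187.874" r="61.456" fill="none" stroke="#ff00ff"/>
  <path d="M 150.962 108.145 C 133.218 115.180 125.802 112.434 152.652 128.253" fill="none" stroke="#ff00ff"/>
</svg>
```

viewBox `0 0 226.448 289.626` with mm width/height → 1 unit = 1 mm. Flip: y_m = 289.626 − y_svg.

**Shape 1** — `<line>` line segment, stroke `#ff00ff` → cut (S887, F1095). Machine vertices: (147.713,119.117) → (79.795,51.248). Open path.

**Shape 2** — `<circle>` circle, stroke `#ff00ff` → cut (S887, F1095). Machine vertices: (73.323,266.299) → (71.506,273.079) → (66.543,278.042) → (59.763,279.859) → (52.983,278.042) → (48.020,273.079) → (46.203,266.299) → (48.020,259.519) → (52.983,254.556) → (59.763,252.739) → (66.543,254.556) → (71.506,259.519) → (73.323,266.299). Closed: final G1 returns to the first vertex.

**Shape 3** — `<circle>` circle, stroke `#ff00ff` → cut (S887, F1095). Machine vertices: (213.966,101.752) → (205.732,132.480) → (183.238,154.974) → (152.510,163.208) → (121.782,154.974) → (99.288,132.480) → (91.054,101.752) → (99.288,71.024) → (121.782,48.530) → (152.510,40.296) → (183.238,48.530) → (205.732,71.024) → (213.966,101.752). Closed: final G1 returns to the first vertex.

**Shape 4** — `<path>` cubic bezier, stroke `#ff00ff` → cut (S887, F1095). Control points (SVG): P0=(150.962,108.145), P1=(133.218,115.180), P2=(125.802,112.434), P3=(152.652,128.253); sampled at t=k/6. Machine vertices: (150.962,181.481) → (143.061,178.647) → (137.547,176.656) → (135.084,174.721) → (136.337,172.054) → (141.972,167.867) → (152.652,161.373). Open path.

G21
G90
G0 X147.713 Y119.117
M3 S887
G01 X79.795 Y51.248 F1095
M5
G0 X73.323 Y266.299
M3 S887
G01 X71.506 Y273.079 F1095
G01 X66.543 Y278.042
G01 X59.763 Y279.859
G01 X52.983 Y278.042
G01 X48.020 Y273.079
G01 X46.203 Y266.299
G01 X48.020 Y259.519
G01 X52.983 Y254.556
G01 X59.763 Y252.739
G01 X66.543 Y254.556
G01 X71.506 Y259.519
G01 X73.323 Y266.299
M5
G0 X213.966 Y101.752
M3 S887
G01 X205.732 Y132.480 F1095
G01 X183.238 Y154.974
G01 X152.510 Y163.208
G01 X121.782 Y154.974
G01 X99.288 Y132.480
G01 X91.054 Y101.752
G01 X99.288 Y71.024
G01 X121.782 Y48.530
G01 X152.510 Y40.296
G01 X183.238 Y48.530
G01 X205.732 Y71.024
G01 X213.966 Y101.752
M5
G0 X150.962 Y181.481
M3 S887
G01 X143.061 Y178.647 F1095
G01 X137.547 Y176.656
G01 X135.084 Y174.721
G01 X136.337 Y172.054
G01 X141.972 Y167.867
G01 X152.652 Y161.373
M5
G0 X0.000 Y0.000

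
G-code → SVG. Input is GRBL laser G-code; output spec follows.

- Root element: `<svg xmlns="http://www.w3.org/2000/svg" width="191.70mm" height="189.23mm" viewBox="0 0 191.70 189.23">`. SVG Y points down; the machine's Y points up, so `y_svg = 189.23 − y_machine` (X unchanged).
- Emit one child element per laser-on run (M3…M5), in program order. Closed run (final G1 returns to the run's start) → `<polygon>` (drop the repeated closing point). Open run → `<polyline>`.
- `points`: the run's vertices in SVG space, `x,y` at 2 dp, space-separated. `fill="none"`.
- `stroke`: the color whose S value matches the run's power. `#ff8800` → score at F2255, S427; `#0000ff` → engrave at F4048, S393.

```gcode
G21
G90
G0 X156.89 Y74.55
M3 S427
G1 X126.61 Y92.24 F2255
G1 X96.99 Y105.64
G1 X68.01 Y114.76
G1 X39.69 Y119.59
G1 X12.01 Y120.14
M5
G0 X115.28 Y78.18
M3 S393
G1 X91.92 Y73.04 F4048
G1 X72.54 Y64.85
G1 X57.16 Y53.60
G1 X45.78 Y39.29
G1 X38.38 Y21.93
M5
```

Each laser-on run becomes one SVG element. Flip Y back into SVG space with y_svg = 189.23 − y_machine.

Run 1: power S427 maps to stroke `#ff8800` (score). The run is open, so emit a `<polyline>` with points (Y-flipped): 156.89,114.68 126.61,96.99 96.99,83.59 68.01,74.47 39.69,69.64 12.01,69.09.

Run 2: power S393 maps to stroke `#0000ff` (engrave). The run is open, so emit a `<polyline>` with points (Y-flipped): 115.28,111.05 91.92,116.19 72.54,124.38 57.16,135.63 45.78,149.94 38.38,167.30.

<svg xmlns="http://www.w3.org/2000/svg" width="191.70mm" height="189.23mm" viewBox="0 0 191.70 189.23">
  <polyline points="156.89,114.68 126.61,96.99 96.99,83.59 68.01,74.47 39.69,69.64 12.01,69.09" fill="none" stroke="#ff8800"/>
  <polyline points="115.28,111.05 91.92,116.19 72.54,124.38 57.16,135.63 45.78,149.94 38.38,167.30" fill="none" stroke="#0000ff"/>
</svg>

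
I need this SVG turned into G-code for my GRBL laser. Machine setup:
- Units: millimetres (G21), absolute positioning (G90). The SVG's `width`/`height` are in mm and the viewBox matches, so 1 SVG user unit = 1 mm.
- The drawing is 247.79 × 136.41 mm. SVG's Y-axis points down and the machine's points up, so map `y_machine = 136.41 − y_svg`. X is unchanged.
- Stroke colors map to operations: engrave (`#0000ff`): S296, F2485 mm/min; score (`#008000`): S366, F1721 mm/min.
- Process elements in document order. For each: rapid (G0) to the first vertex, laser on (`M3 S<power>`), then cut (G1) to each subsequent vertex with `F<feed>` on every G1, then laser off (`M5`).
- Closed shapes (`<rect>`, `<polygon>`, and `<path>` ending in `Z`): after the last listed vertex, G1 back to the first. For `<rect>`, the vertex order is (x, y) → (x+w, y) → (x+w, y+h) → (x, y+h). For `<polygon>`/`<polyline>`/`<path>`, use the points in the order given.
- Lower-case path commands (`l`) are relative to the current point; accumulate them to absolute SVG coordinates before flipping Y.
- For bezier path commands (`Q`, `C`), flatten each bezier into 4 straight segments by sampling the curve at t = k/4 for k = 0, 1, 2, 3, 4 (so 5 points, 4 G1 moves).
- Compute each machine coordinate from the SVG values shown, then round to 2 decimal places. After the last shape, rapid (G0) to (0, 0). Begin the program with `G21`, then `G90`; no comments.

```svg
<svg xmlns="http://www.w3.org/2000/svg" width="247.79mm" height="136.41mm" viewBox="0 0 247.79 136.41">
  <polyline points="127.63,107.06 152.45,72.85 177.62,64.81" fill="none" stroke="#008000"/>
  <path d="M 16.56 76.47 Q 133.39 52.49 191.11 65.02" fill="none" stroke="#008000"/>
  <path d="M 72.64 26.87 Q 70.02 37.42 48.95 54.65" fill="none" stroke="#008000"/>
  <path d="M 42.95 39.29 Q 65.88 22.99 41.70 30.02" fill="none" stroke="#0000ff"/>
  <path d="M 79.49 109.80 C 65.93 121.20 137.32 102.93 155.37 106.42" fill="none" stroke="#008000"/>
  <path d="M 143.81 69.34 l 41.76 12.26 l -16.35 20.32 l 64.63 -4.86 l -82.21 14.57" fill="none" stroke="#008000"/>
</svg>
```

viewBox `0 0 247.79 136.41` with mm width/height → 1 unit = 1 mm. Flip: y_m = 136.41 − y_svg.

**Shape 1** — `<polyline>` open polyline, stroke `#008000` → score (S366, F1721). Machine vertices: (127.63,29.35) → (152.45,63.56) → (177.62,71.60). Open path.

**Shape 2** — `<path>` quadratic bezier, stroke `#008000` → score (S366, F1721). Control points (SVG): P0=(16.56,76.47), P1=(133.39,52.49), P2=(191.11,65.02); sampled at t=k/4. Machine vertices: (16.56,59.94) → (71.28,69.65) → (118.61,74.79) → (158.56,75.37) → (191.11,71.39). Open path.

**Shape 3** — `<path>` quadratic bezier, stroke `#008000` → score (S366, F1721). Control points (SVG): P0=(72.64,26.87), P1=(70.02,37.42), P2=(48.95,54.65); sampled at t=k/4. Machine vertices: (72.64,109.54) → (70.18,103.85) → (65.41,97.32) → (58.33,89.96) → (48.95,81.76). Open path.

**Shape 4** — `<path>` quadratic bezier, stroke `#0000ff` → engrave (S296, F2485). Control points (SVG): P0=(42.95,39.29), P1=(65.88,22.99), P2=(41.70,30.02); sampled at t=k/4. Machine vertices: (42.95,97.12) → (51.47,103.81) → (54.10,107.59) → (50.85,108.45) → (41.70,106.39). Open path.

**Shape 5** — `<path>` cubic bezier, stroke `#008000` → score (S366, F1721). Control points (SVG): P0=(79.49,109.80), P1=(65.93,121.20), P2=(137.32,102.93), P3=(155.37,106.42); sampled at t=k/4. Machine vertices: (79.49,26.61) → (83.09,22.82) → (105.58,25.33) → (133.99,29.33) → (155.37,29.99). Open path.

**Shape 6** — `<path>` open polyline, stroke `#008000` → score (S366, F1721). Machine vertices: (143.81,67.07) → (185.57,54.81) → (169.22,34.49) → (233.85,39.35) → (151.64,24.78). Open path.

G21
G90
G0 X127.63 Y29.35
M3 S366
G1 X152.45 Y63.56 F1721
G1 X177.62 Y71.60 F1721
M5
G0 X16.56 Y59.94
M3 S366
G1 X71.28 Y69.65 F1721
G1 X118.61 Y74.79 F1721
G1 X158.56 Y75.37 F1721
G1 X191.11 Y71.39 F1721
M5
G0 X72.64 Y109.54
M3 S366
G1 X70.18 Y103.85 F1721
G1 X65.41 Y97.32 F1721
G1 X58.33 Y89.96 F1721
G1 X48.95 Y81.76 F1721
M5
G0 X42.95 Y97.12
M3 S296
G1 X51.47 Y103.81 F2485
G1 X54.10 Y107.59 F2485
G1 X50.85 Y108.45 F2485
G1 X41.70 Y106.39 F2485
M5
G0 X79.49 Y26.61
M3 S366
G1 X83.09 Y22.82 F1721
G1 X105.58 Y25.33 F1721
G1 X133.99 Y29.33 F1721
G1 X155.37 Y29.99 F1721
M5
G0 X143.81 Y67.07
M3 S366
G1 X185.57 Y54.81 F1721
G1 X169.22 Y34.49 F1721
G1 X233.85 Y39.35 F1721
G1 X151.64 Y24.78 F1721
M5
G0 X0.00 Y0.00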